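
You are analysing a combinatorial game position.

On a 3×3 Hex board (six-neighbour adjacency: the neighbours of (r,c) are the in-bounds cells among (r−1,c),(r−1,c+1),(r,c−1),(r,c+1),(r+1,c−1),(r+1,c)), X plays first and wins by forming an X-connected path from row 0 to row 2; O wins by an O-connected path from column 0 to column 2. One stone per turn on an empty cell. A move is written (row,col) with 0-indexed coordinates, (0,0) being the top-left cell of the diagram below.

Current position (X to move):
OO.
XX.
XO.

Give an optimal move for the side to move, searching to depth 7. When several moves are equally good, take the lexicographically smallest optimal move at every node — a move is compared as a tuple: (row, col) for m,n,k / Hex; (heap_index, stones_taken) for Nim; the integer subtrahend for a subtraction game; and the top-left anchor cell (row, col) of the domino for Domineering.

p1 X@[OO./XX./XO.]: (0,2)[OOX/XX./XO.]+1* (1,2)[OO./XXX/XO.]-1 (2,2)[OO./XX./XOX]-1
p2 O@[OOX/XX./XO.] terminal -1; root [OO./XX./XO.] d7

X's best at [OO./XX./XO.]: (0,2)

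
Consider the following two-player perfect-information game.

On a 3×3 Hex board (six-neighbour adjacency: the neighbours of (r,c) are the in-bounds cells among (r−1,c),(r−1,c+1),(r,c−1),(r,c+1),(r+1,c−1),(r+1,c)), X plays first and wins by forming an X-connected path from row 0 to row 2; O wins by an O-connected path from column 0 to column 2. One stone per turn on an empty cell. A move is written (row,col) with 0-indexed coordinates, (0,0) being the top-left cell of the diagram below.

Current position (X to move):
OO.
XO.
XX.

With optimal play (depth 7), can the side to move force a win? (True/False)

X winning at [OO./XO./XX.]: False

[OO./XO./XX.] X move#1: (0,2):-1/OOX/XO./XX.*, (1,2):-1/OO./XOX/XX., (2,2):-1/OO./XO./XXX
[OOX/XO./XX.] O move#2: (1,2):+1/OOX/XOO/XX.*, (2,2):-1/OOX/XO./XXO
[OOX/XOO/XX.] end (terminal -1, X#3); searched OO./XO./XX. to 7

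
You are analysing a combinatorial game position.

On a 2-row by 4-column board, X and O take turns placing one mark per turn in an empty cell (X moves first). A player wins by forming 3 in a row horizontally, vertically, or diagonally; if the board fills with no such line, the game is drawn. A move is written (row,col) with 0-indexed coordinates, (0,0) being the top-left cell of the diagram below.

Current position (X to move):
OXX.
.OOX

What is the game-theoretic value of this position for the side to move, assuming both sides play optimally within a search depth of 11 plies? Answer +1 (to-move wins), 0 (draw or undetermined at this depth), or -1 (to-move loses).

value(OXX./.OOX, X) = +1

ply 1, X at OXX./.OOX | (0,3)=+1→OXXX/.OOX*; (1,0)=+0→OXX./XOOX
ply 2: OXXX/.OOX is terminal -1 (O); from OXX./.OOX depth 11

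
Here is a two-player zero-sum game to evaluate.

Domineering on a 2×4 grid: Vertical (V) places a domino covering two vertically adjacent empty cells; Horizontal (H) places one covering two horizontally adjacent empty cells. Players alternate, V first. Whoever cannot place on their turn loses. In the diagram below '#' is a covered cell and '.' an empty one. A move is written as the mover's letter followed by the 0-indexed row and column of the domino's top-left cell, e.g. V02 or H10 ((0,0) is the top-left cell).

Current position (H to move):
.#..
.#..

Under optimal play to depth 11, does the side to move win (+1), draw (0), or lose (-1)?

ply 1, H at .#../.#.. | H02=+1→.###/.#..*; H12=+1→.#../.###
ply 2, V at .###/.#.. | V00=-1→####/##..*
ply 3, H at ####/##.. | H12=+1→####/####*
ply 4: ####/#### is terminal -1 (V); from .#../.#.. depth 11

value(.#../.#.., H) = +1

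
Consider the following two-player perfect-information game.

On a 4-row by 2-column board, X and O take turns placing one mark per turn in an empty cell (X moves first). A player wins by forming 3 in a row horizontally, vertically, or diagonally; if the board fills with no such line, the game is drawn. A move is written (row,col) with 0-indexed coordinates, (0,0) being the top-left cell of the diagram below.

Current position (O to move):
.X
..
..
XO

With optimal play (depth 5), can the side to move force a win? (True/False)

ply 1, O at .X/../../XO | (0,0)=+0→OX/../../XO*; (1,0)=+0→.X/O./../XO; (1,1)=+0→.X/.O/../XO; (2,0)=+0→.X/../O./XO; (2,1)=+0→.X/../.O/XO
ply 2, X at OX/../../XO | (1,0)=+0→OX/X./../XO*; (1,1)=+0→OX/.X/../XO; (2,0)=+0→OX/../X./XO; (2,1)=+0→OX/../.X/XO
ply 3, O at OX/X./../XO | (1,1)=-1→OX/XO/../XO; (2,0)=+0→OX/X./O./XO*; (2,1)=-1→OX/X./.O/XO
ply 4, X at OX/X./O./XO | (1,1)=+0→OX/XX/O./XO*; (2,1)=+0→OX/X./OX/XO
ply 5, O at OX/XX/O./XO | (2,1)=+0→OX/XX/OO/XO*
ply 6: OX/XX/OO/XO is terminal +0 (X); from .X/../../XO depth 5

O winning at [.X/../../XO]: False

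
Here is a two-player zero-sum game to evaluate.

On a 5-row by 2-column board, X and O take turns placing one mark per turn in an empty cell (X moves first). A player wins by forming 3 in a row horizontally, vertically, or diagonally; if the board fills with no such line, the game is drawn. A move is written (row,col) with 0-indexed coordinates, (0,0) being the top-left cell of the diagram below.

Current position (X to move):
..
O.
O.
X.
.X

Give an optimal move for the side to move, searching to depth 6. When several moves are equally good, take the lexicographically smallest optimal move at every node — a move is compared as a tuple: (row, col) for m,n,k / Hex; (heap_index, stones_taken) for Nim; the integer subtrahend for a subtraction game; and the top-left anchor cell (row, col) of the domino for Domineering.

X's best at [../O./O./X./.X]: (0,0)

[../O./O./X./.X] X move#1: (0,0):+0/X./O./O./X./.X*, (0,1):-1/.X/O./O./X./.X, (1,1):-1/../OX/O./X./.X, (2,1):-1/../O./OX/X./.X, (3,1):-1/../O./O./XX/.X, (4,0):-1/../O./O./X./XX
[X./O./O./X./.X] O move#2: (0,1):+0/XO/O./O./X./.X*, (1,1):+0/X./OO/O./X./.X, (2,1):+0/X./O./OO/X./.X, (3,1):+0/X./O./O./XO/.X, (4,0):+0/X./O./O./X./OX
[XO/O./O./X./.X] X move#3: (1,1):+0/XO/OX/O./X./.X*, (2,1):+0/XO/O./OX/X./.X, (3,1):+0/XO/O./O./XX/.X, (4,0):+0/XO/O./O./X./XX
[XO/OX/O./X./.X] O move#4: (2,1):+0/XO/OX/OO/X./.X*, (3,1):+0/XO/OX/O./XO/.X, (4,0):+0/XO/OX/O./X./OX
[XO/OX/OO/X./.X] X move#5: (3,1):+0/XO/OX/OO/XX/.X*, (4,0):+0/XO/OX/OO/X./XX
[XO/OX/OO/XX/.X] O move#6: (4,0):+0/XO/OX/OO/XX/OX*
[XO/OX/OO/XX/OX] end (terminal +0, X#7); searched ../O./O./X./.X to 6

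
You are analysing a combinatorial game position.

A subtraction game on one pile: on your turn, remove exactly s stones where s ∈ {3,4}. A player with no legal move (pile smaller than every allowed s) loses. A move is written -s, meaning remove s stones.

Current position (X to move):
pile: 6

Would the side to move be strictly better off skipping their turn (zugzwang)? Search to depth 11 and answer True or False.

zugzwang(6, X) = False

ply 1, X at 6 | -3=-1→3; -4=+1→2*
ply 2: 2 is terminal -1 (O); from 6 depth 11
pass branch (O moves first from the same position):
  | ply 1, O at 6 | -3=-1→3; -4=+1→2*
  | ply 2: 2 is terminal -1 (X); from 6 depth 11
X moving scores +1; X passing scores -1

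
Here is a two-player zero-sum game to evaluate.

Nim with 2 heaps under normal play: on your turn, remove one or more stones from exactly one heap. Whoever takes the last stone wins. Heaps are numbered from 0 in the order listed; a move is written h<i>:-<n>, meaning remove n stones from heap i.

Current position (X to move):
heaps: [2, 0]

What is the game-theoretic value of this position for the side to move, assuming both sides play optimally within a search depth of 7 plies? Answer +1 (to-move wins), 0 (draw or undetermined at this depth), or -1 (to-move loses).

p1 X@[(2,0)]: h0:-1[(1,0)]-1 h0:-2[(0,0)]+1*
p2 O@[(0,0)] terminal -1; root [(2,0)] d7

value((2,0), X) = +1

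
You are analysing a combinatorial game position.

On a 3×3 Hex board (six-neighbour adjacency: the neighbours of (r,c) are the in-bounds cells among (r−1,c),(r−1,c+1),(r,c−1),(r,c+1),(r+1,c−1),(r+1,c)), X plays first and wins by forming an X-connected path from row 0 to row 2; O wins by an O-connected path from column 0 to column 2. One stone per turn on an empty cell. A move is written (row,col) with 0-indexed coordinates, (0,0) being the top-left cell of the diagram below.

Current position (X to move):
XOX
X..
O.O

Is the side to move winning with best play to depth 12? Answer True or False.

[XOX/X../O.O] X move#1: (1,1):-1/XOX/XX./O.O, (1,2):-1/XOX/X.X/O.O, (2,1):+1/XOX/X../OXO*
[XOX/X../OXO] O move#2: (1,1):-1/XOX/XO./OXO*, (1,2):-1/XOX/X.O/OXO
[XOX/XO./OXO] X move#3: (1,2):+1/XOX/XOX/OXO*
[XOX/XOX/OXO] end (terminal -1, O#4); searched XOX/X../O.O to 12

X winning at [XOX/X../O.O]: True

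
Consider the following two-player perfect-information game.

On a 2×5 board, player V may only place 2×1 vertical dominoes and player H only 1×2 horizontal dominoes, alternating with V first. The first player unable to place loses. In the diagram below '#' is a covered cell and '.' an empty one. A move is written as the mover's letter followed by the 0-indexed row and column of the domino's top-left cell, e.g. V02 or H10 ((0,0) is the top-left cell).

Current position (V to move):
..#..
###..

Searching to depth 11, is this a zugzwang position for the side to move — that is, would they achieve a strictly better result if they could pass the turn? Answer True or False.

[..#../###..] V move#1: V03:+1/..##./####.*, V04:+1/..#.#/###.#
[..##./####.] H move#2: H00:-1/####./####.*
[####./####.] V move#3: V04:+1/#####/#####*
[#####/#####] end (terminal -1, H#4); searched ..#../###.. to 11
if V skipped the turn, H would face:
~ [..#../###..] H move#1: H00:-1/###../###.., H03:+1/..###/###..*, H13:+1/..#../#####
~ [..###/###..] end (terminal -1, V#2); searched ..#../###.. to 11
compare (V): move=+1 vs pass=-1

zugzwang(..#../###.., V) = False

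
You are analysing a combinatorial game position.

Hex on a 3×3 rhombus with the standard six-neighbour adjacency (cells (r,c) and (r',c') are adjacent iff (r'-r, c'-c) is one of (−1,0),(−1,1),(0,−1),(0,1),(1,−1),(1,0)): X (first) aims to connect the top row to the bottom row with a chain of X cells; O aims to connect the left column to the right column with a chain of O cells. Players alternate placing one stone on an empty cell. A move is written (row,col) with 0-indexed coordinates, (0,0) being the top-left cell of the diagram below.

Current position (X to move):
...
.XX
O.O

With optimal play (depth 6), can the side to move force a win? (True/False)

ply 1, X at .../.XX/O.O | (0,0)=-1→X../.XX/O.O; (0,1)=-1→.X./.XX/O.O; (0,2)=-1→..X/.XX/O.O; (1,0)=-1→.../XXX/O.O; (2,1)=+1→.../.XX/OXO*
ply 2, O at .../.XX/OXO | (0,0)=-1→O../.XX/OXO*; (0,1)=-1→.O./.XX/OXO; (0,2)=-1→..O/.XX/OXO; (1,0)=-1→.../OXX/OXO
ply 3, X at O../.XX/OXO | (0,1)=+1→OX./.XX/OXO*; (0,2)=+1→O.X/.XX/OXO; (1,0)=+1→O../XXX/OXO
ply 4: OX./.XX/OXO is terminal -1 (O); from .../.XX/O.O depth 6

X winning at [.../.XX/O.O]: True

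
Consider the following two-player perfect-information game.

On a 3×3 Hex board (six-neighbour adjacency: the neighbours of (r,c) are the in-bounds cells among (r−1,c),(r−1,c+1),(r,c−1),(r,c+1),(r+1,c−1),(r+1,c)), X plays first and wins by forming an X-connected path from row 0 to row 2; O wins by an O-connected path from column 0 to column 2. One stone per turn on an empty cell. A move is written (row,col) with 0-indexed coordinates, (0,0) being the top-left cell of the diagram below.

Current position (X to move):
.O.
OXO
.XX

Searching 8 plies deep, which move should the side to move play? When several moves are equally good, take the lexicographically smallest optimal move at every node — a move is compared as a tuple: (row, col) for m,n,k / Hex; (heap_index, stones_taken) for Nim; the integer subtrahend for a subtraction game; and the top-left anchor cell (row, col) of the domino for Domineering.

X's best at [.O./OXO/.XX]: (0,2)

p1 X@[.O./OXO/.XX]: (0,0)[XO./OXO/.XX]-1 (0,2)[.OX/OXO/.XX]+1* (2,0)[.O./OXO/XXX]-1
p2 O@[.OX/OXO/.XX] terminal -1; root [.O./OXO/.XX] d8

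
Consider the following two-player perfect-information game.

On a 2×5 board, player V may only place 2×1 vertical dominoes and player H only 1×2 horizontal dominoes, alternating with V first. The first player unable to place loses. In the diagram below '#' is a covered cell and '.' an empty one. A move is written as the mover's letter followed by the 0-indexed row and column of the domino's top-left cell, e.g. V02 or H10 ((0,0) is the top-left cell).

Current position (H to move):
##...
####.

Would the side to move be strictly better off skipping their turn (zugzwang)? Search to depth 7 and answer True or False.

p1 H@[##.../####.]: H02[####./####.]-1 H03[##.##/####.]+1*
p2 V@[##.##/####.] terminal -1; root [##.../####.] d7
suppose H passes — search the same position with V to move:
pass> p1 V@[##.../####.]: V04[##..#/#####]-1*
pass> p2 H@[##..#/#####]: H02[#####/#####]+1*
pass> p3 V@[#####/#####] terminal -1; root [##.../####.] d7
for H: play +1, pass +1

zugzwang(##.../####., H) = False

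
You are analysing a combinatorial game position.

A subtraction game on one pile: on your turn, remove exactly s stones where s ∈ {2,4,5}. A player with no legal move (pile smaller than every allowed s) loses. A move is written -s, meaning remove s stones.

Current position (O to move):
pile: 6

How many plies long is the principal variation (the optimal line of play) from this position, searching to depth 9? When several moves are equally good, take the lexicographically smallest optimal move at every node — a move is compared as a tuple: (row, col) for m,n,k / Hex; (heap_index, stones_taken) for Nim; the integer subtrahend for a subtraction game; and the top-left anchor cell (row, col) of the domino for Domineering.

p1 O@[6]: -2[4]-1 -4[2]-1 -5[1]+1*
p2 X@[1] terminal -1; root [6] d9

PV length from [6]: 1 ply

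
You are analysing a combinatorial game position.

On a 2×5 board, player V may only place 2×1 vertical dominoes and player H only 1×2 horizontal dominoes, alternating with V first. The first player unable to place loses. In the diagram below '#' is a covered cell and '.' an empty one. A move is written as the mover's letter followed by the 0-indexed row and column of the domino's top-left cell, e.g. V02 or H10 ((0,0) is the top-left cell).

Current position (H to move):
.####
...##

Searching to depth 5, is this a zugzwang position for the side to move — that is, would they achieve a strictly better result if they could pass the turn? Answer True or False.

ply 1, H at .####/...## | H10=+1→.####/##.##*; H11=-1→.####/.####
ply 2: .####/##.## is terminal -1 (V); from .####/...## depth 5
suppose H passes — search the same position with V to move:
pass> ply 1, V at .####/...## | V00=-1→#####/#..##*
pass> ply 2, H at #####/#..## | H11=+1→#####/#####*
pass> ply 3: #####/##### is terminal -1 (V); from .####/...## depth 5
for H: play +1, pass +1

zugzwang(.####/...##, H) = False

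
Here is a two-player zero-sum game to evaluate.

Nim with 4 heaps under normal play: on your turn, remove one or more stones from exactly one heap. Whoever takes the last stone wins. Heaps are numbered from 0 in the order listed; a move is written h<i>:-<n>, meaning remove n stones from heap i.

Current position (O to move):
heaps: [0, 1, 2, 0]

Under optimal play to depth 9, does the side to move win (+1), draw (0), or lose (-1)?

[(0,1,2,0)] O move#1: h1:-1:-1/(0,0,2,0), h2:-1:+1/(0,1,1,0)*, h2:-2:-1/(0,1,0,0)
[(0,1,1,0)] X move#2: h1:-1:-1/(0,0,1,0)*, h2:-1:-1/(0,1,0,0)
[(0,0,1,0)] O move#3: h2:-1:+1/(0,0,0,0)*
[(0,0,0,0)] end (terminal -1, X#4); searched (0,1,2,0) to 9

value((0,1,2,0), O) = +1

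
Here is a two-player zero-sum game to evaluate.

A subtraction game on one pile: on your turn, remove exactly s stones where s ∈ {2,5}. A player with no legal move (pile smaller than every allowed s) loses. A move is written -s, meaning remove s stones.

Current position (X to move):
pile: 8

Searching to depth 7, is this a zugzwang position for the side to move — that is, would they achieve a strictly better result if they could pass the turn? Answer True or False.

zugzwang(8, X) = True

[8] X move#1: -2:-1/6*, -5:-1/3
[6] O move#2: -2:+1/4*, -5:+1/1
[4] X move#3: -2:-1/2*
[2] O move#4: -2:+1/0*
[0] end (terminal -1, X#5); searched 8 to 7
pass branch (O moves first from the same position):
  | [8] O move#1: -2:-1/6*, -5:-1/3
  | [6] X move#2: -2:+1/4*, -5:+1/1
  | [4] O move#3: -2:-1/2*
  | [2] X move#4: -2:+1/0*
  | [0] end (terminal -1, O#5); searched 8 to 7
X moving scores -1; X passing scores +1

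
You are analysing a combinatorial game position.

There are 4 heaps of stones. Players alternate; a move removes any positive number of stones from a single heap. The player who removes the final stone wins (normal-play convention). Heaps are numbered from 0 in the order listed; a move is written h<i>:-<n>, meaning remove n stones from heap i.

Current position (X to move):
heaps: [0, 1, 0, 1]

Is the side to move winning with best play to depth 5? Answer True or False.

[(0,1,0,1)] X move#1: h1:-1:-1/(0,0,0,1)*, h3:-1:-1/(0,1,0,0)
[(0,0,0,1)] O move#2: h3:-1:+1/(0,0,0,0)*
[(0,0,0,0)] end (terminal -1, X#3); searched (0,1,0,1) to 5

X winning at [(0,1,0,1)]: False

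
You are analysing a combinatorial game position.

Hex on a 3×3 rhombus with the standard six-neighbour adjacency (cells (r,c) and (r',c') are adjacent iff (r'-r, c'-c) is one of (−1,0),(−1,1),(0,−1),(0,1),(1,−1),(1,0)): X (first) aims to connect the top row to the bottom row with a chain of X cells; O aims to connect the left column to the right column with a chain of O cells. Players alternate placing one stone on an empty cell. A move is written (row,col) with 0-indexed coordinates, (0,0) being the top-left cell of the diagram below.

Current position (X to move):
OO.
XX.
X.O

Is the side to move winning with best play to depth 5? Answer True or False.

X winning at [OO./XX./X.O]: True

[OO./XX./X.O] X move#1: (0,2):+1/OOX/XX./X.O*, (1,2):-1/OO./XXX/X.O, (2,1):-1/OO./XX./XXO
[OOX/XX./X.O] end (terminal -1, O#2); searched OO./XX./X.O to 5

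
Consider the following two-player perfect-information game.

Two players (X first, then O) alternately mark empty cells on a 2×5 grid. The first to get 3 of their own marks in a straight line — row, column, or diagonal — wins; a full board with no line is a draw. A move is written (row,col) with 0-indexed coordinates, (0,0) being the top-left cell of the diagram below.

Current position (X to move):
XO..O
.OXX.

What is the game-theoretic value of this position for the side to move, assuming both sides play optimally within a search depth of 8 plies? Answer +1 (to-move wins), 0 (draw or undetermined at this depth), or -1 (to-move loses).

value(XO..O/.OXX., X) = +1

ply 1, X at XO..O/.OXX. | (0,2)=+0→XOX.O/.OXX.; (0,3)=+0→XO.XO/.OXX.; (1,0)=+0→XO..O/XOXX.; (1,4)=+1→XO..O/.OXXX*
ply 2: XO..O/.OXXX is terminal -1 (O); from XO..O/.OXX. depth 8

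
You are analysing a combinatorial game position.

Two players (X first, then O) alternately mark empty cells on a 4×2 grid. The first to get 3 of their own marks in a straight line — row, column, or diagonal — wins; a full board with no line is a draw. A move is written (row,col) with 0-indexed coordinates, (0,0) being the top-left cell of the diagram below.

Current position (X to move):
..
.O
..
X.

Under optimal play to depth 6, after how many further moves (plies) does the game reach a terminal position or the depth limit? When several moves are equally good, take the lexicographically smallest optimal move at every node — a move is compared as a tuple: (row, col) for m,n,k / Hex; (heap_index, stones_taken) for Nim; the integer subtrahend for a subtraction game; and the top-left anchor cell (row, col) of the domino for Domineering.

PV length from [../.O/../X.]: 6 plies

[../.O/../X.] X move#1: (0,0):-1/X./.O/../X., (0,1):+0/.X/.O/../X.*, (1,0):+0/../XO/../X., (2,0):+0/../.O/X./X., (2,1):+0/../.O/.X/X., (3,1):+0/../.O/../XX
[.X/.O/../X.] O move#2: (0,0):+0/OX/.O/../X.*, (1,0):+0/.X/OO/../X., (2,0):+0/.X/.O/O./X., (2,1):+0/.X/.O/.O/X., (3,1):+0/.X/.O/../XO
[OX/.O/../X.] X move#3: (1,0):+0/OX/XO/../X.*, (2,0):+0/OX/.O/X./X., (2,1):+0/OX/.O/.X/X., (3,1):+0/OX/.O/../XX
[OX/XO/../X.] O move#4: (2,0):+0/OX/XO/O./X.*, (2,1):-1/OX/XO/.O/X., (3,1):-1/OX/XO/../XO
[OX/XO/O./X.] X move#5: (2,1):+0/OX/XO/OX/X.*, (3,1):+0/OX/XO/O./XX
[OX/XO/OX/X.] O move#6: (3,1):+0/OX/XO/OX/XO*
[OX/XO/OX/XO] end (terminal +0, X#7); searched ../.O/../X. to 6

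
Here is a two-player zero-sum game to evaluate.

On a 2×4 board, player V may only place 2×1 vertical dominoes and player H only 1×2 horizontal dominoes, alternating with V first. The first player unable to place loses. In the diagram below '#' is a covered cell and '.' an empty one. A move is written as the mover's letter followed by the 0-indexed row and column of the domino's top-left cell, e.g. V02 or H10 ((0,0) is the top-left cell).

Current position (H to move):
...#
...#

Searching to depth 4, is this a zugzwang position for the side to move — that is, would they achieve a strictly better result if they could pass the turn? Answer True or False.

ply 1, H at ...#/...# | H00=+1→##.#/...#*; H01=+1→.###/...#; H10=+1→...#/##.#; H11=+1→...#/.###
ply 2, V at ##.#/...# | V02=-1→####/..##*
ply 3, H at ####/..## | H10=+1→####/####*
ply 4: ####/#### is terminal -1 (V); from ...#/...# depth 4
suppose H passes — search the same position with V to move:
pass> ply 1, V at ...#/...# | V00=-1→#..#/#..#; V01=+1→.#.#/.#.#*; V02=-1→..##/..##
pass> ply 2: .#.#/.#.# is terminal -1 (H); from ...#/...# depth 4
for H: play +1, pass -1

zugzwang(...#/...#, H) = False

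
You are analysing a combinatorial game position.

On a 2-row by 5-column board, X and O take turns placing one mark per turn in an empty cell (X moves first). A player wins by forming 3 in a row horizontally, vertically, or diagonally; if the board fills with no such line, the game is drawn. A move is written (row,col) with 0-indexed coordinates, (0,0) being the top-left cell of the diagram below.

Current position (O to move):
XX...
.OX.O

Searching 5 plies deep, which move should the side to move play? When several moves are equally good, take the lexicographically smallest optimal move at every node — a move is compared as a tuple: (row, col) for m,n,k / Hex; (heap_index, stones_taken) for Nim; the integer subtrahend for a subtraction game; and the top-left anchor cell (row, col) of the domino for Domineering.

O's best at [XX.../.OX.O]: (0,2)

[XX.../.OX.O] O move#1: (0,2):+0/XXO../.OX.O*, (0,3):-1/XX.O./.OX.O, (0,4):-1/XX..O/.OX.O, (1,0):-1/XX.../OOX.O, (1,3):-1/XX.../.OXOO
[XXO../.OX.O] X move#2: (0,3):+0/XXOX./.OX.O*, (0,4):+0/XXO.X/.OX.O, (1,0):+0/XXO../XOX.O, (1,3):+0/XXO../.OXXO
[XXOX./.OX.O] O move#3: (0,4):+0/XXOXO/.OX.O*, (1,0):+0/XXOX./OOX.O, (1,3):+0/XXOX./.OXOO
[XXOXO/.OX.O] X move#4: (1,0):+0/XXOXO/XOX.O*, (1,3):+0/XXOXO/.OXXO
[XXOXO/XOX.O] O move#5: (1,3):+0/XXOXO/XOXOO*
[XXOXO/XOXOO] end (terminal +0, X#6); searched XX.../.OX.O to 5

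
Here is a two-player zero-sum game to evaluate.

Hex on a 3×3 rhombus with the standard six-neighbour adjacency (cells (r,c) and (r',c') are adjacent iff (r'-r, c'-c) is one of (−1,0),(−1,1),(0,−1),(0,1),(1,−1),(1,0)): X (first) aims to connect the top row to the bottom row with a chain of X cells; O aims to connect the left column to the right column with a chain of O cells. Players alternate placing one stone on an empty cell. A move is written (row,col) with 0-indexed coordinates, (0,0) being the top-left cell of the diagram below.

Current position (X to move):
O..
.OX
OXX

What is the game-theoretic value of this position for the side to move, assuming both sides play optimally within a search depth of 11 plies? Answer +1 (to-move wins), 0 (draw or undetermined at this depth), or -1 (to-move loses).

ply 1, X at O../.OX/OXX | (0,1)=-1→OX./.OX/OXX; (0,2)=+1→O.X/.OX/OXX*; (1,0)=-1→O../XOX/OXX
ply 2: O.X/.OX/OXX is terminal -1 (O); from O../.OX/OXX depth 11

value(O../.OX/OXX, X) = +1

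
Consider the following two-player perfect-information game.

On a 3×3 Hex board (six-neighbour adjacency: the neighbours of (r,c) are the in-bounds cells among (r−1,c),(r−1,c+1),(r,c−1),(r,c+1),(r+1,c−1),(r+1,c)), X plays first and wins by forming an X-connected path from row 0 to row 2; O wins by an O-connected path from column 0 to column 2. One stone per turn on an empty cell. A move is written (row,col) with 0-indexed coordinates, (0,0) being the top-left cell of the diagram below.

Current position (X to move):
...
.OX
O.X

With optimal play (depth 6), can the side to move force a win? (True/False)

p1 X@[.../.OX/O.X]: (0,0)[X../.OX/O.X]-1 (0,1)[.X./.OX/O.X]-1 (0,2)[..X/.OX/O.X]+1* (1,0)[.../XOX/O.X]-1 (2,1)[.../.OX/OXX]-1
p2 O@[..X/.OX/O.X] terminal -1; root [.../.OX/O.X] d6

X winning at [.../.OX/O.X]: True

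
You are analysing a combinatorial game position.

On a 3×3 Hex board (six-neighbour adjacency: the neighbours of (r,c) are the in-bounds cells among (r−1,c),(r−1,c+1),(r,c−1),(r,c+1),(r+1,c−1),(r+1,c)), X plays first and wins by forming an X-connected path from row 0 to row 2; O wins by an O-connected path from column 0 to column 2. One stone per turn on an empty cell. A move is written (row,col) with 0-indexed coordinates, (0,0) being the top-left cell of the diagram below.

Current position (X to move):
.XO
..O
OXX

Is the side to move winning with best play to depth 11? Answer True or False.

[.XO/..O/OXX] X move#1: (0,0):-1/XXO/..O/OXX, (1,0):-1/.XO/X.O/OXX, (1,1):+1/.XO/.XO/OXX*
[.XO/.XO/OXX] end (terminal -1, O#2); searched .XO/..O/OXX to 11

X winning at [.XO/..O/OXX]: True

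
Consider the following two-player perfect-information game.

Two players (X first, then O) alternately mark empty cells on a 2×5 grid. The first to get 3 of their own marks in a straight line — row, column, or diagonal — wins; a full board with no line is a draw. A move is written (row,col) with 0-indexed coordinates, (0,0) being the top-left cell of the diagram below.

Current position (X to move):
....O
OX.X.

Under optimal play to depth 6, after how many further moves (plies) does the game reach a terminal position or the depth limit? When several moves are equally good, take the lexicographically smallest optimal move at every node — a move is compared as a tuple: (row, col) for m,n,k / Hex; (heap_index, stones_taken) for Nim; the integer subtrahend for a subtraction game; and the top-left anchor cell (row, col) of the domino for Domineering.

PV length from [....O/OX.X.]: 5 plies

ply 1, X at ....O/OX.X. | (0,0)=+0→X...O/OX.X.; (0,1)=+1→.X..O/OX.X.*; (0,2)=+1→..X.O/OX.X.; (0,3)=+0→...XO/OX.X.; (1,2)=+1→....O/OXXX.; (1,4)=+0→....O/OX.XX
ply 2, O at .X..O/OX.X. | (0,0)=-1→OX..O/OX.X.*; (0,2)=-1→.XO.O/OX.X.; (0,3)=-1→.X.OO/OX.X.; (1,2)=-1→.X..O/OXOX.; (1,4)=-1→.X..O/OX.XO
ply 3, X at OX..O/OX.X. | (0,2)=+1→OXX.O/OX.X.*; (0,3)=+1→OX.XO/OX.X.; (1,2)=+1→OX..O/OXXX.; (1,4)=+0→OX..O/OX.XX
ply 4, O at OXX.O/OX.X. | (0,3)=-1→OXXOO/OX.X.*; (1,2)=-1→OXX.O/OXOX.; (1,4)=-1→OXX.O/OX.XO
ply 5, X at OXXOO/OX.X. | (1,2)=+1→OXXOO/OXXX.*; (1,4)=+0→OXXOO/OX.XX
ply 6: OXXOO/OXXX. is terminal -1 (O); from ....O/OX.X. depth 6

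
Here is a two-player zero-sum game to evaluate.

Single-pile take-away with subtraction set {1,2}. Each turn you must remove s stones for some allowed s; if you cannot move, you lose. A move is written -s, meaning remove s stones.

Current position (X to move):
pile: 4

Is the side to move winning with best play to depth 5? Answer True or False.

X winning at [4]: True

ply 1, X at 4 | -1=+1→3*; -2=-1→2
ply 2, O at 3 | -1=-1→2*; -2=-1→1
ply 3, X at 2 | -1=-1→1; -2=+1→0*
ply 4: 0 is terminal -1 (O); from 4 depth 5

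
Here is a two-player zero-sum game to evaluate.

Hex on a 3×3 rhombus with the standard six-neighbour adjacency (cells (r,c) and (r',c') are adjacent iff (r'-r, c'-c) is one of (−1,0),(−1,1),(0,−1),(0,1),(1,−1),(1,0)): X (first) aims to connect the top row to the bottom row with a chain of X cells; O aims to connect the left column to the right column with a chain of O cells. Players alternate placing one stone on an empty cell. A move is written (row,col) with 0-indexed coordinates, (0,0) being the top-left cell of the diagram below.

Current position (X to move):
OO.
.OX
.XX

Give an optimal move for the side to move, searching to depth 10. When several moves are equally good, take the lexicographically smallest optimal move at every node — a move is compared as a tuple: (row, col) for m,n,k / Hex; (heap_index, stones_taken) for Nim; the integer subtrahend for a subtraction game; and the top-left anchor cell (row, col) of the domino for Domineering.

p1 X@[OO./.OX/.XX]: (0,2)[OOX/.OX/.XX]+1* (1,0)[OO./XOX/.XX]-1 (2,0)[OO./.OX/XXX]-1
p2 O@[OOX/.OX/.XX] terminal -1; root [OO./.OX/.XX] d10

X's best at [OO./.OX/.XX]: (0,2)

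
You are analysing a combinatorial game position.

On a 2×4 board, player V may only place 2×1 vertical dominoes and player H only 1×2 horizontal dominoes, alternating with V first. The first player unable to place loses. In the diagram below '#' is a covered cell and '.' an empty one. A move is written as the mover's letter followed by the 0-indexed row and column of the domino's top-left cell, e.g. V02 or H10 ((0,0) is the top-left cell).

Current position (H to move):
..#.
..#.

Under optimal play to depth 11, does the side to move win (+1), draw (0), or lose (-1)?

[..#./..#.] H move#1: H00:+1/###./..#.*, H10:+1/..#./###.
[###./..#.] V move#2: V03:-1/####/..##*
[####/..##] H move#3: H10:+1/####/####*
[####/####] end (terminal -1, V#4); searched ..#./..#. to 11

value(..#./..#., H) = +1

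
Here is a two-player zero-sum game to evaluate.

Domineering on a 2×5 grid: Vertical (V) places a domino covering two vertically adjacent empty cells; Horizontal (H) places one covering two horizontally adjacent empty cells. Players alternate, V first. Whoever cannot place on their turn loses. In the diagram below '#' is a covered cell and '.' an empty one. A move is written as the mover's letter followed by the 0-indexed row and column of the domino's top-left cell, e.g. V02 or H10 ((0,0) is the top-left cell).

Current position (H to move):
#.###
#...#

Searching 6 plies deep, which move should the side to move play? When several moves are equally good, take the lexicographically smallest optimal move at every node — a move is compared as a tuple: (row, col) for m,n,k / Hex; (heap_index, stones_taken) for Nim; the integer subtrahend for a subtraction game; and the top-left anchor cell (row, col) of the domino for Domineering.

H's best at [#.###/#...#]: H11

ply 1, H at #.###/#...# | H11=+1→#.###/###.#*; H12=-1→#.###/#.###
ply 2: #.###/###.# is terminal -1 (V); from #.###/#...# depth 6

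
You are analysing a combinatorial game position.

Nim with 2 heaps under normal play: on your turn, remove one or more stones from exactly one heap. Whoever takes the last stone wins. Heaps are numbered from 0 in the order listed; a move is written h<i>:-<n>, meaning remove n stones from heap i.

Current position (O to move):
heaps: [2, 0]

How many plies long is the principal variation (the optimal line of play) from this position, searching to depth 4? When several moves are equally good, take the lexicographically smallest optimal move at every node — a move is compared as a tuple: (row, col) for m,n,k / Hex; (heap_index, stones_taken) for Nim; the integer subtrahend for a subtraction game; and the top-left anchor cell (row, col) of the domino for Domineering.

p1 O@[(2,0)]: h0:-1[(1,0)]-1 h0:-2[(0,0)]+1*
p2 X@[(0,0)] terminal -1; root [(2,0)] d4

PV length from [(2,0)]: 1 ply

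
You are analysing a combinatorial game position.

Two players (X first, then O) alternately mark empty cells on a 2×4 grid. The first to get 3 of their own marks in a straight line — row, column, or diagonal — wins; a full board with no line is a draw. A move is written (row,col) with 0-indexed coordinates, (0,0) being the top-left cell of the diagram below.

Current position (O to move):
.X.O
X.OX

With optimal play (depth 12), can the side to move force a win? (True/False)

O winning at [.X.O/X.OX]: False

ply 1, O at .X.O/X.OX | (0,0)=+0→OX.O/X.OX*; (0,2)=+0→.XOO/X.OX; (1,1)=+0→.X.O/XOOX
ply 2, X at OX.O/X.OX | (0,2)=+0→OXXO/X.OX*; (1,1)=+0→OX.O/XXOX
ply 3, O at OXXO/X.OX | (1,1)=+0→OXXO/XOOX*
ply 4: OXXO/XOOX is terminal +0 (X); from .X.O/X.OX depth 12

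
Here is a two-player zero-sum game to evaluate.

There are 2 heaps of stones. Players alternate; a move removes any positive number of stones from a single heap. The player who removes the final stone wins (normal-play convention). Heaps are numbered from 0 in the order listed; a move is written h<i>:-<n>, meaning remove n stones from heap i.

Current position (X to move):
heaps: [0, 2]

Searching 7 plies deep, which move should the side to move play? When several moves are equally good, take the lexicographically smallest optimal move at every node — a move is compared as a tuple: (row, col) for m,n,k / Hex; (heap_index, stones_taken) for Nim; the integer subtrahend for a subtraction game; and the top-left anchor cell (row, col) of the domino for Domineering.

ply 1, X at (0,2) | h1:-1=-1→(0,1); h1:-2=+1→(0,0)*
ply 2: (0,0) is terminal -1 (O); from (0,2) depth 7

X's best at [(0,2)]: h1:-2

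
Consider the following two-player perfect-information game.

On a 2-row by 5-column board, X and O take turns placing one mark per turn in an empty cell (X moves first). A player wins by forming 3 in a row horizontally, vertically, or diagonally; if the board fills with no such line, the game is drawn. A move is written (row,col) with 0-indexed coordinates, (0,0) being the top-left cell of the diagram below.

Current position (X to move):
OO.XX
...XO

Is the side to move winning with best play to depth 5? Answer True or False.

p1 X@[OO.XX/...XO]: (0,2)[OOXXX/...XO]+1* (1,0)[OO.XX/X..XO]-1 (1,1)[OO.XX/.X.XO]-1 (1,2)[OO.XX/..XXO]-1
p2 O@[OOXXX/...XO] terminal -1; root [OO.XX/...XO] d5

X winning at [OO.XX/...XO]: True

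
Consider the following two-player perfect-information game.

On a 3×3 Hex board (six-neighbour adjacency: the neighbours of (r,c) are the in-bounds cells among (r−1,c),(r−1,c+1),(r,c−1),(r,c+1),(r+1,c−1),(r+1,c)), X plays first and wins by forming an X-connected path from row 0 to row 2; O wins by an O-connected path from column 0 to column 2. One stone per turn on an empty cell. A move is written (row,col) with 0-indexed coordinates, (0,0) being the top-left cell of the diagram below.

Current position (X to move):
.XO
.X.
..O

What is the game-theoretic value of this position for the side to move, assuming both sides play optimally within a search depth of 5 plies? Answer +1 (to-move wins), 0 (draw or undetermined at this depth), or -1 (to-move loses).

value(.XO/.X./..O, X) = +1

[.XO/.X./..O] X move#1: (0,0):+1/XXO/.X./..O*, (1,0):+1/.XO/XX./..O, (1,2):+1/.XO/.XX/..O, (2,0):+1/.XO/.X./X.O, (2,1):+1/.XO/.X./.XO
[XXO/.X./..O] O move#2: (1,0):-1/XXO/OX./..O*, (1,2):-1/XXO/.XO/..O, (2,0):-1/XXO/.X./O.O, (2,1):-1/XXO/.X./.OO
[XXO/OX./..O] X move#3: (1,2):+1/XXO/OXX/..O*, (2,0):+1/XXO/OX./X.O, (2,1):+1/XXO/OX./.XO
[XXO/OXX/..O] O move#4: (2,0):-1/XXO/OXX/O.O*, (2,1):-1/XXO/OXX/.OO
[XXO/OXX/O.O] X move#5: (2,1):+1/XXO/OXX/OXO*
[XXO/OXX/OXO] end (terminal -1, O#6); searched .XO/.X./..O to 5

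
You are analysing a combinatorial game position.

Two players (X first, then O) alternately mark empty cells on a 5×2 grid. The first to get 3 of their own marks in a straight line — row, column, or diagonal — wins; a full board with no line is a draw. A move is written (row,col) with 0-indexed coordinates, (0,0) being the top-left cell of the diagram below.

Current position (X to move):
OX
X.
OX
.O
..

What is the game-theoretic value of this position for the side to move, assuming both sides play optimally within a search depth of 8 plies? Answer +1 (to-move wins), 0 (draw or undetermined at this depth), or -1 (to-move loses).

value(OX/X./OX/.O/.., X) = +1

p1 X@[OX/X./OX/.O/..]: (1,1)[OX/XX/OX/.O/..]+1* (3,0)[OX/X./OX/XO/..]+0 (4,0)[OX/X./OX/.O/X.]+0 (4,1)[OX/X./OX/.O/.X]+0
p2 O@[OX/XX/OX/.O/..] terminal -1; root [OX/X./OX/.O/..] d8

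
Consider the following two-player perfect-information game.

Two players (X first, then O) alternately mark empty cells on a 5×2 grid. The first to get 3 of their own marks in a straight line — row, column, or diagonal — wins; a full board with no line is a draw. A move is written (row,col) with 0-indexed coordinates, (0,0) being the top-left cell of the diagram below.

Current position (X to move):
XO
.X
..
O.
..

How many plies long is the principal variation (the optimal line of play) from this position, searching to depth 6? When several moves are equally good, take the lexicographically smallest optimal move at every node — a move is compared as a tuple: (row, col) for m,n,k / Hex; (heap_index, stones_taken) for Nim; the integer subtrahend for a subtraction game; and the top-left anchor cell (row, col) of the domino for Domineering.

[XO/.X/../O./..] X move#1: (1,0):+0/XO/XX/../O./..*, (2,0):+0/XO/.X/X./O./.., (2,1):+0/XO/.X/.X/O./.., (3,1):+0/XO/.X/../OX/.., (4,0):+0/XO/.X/../O./X., (4,1):-1/XO/.X/../O./.X
[XO/XX/../O./..] O move#2: (2,0):+0/XO/XX/O./O./..*, (2,1):-1/XO/XX/.O/O./.., (3,1):-1/XO/XX/../OO/.., (4,0):-1/XO/XX/../O./O., (4,1):-1/XO/XX/../O./.O
[XO/XX/O./O./..] X move#3: (2,1):-1/XO/XX/OX/O./.., (3,1):-1/XO/XX/O./OX/.., (4,0):+0/XO/XX/O./O./X.*, (4,1):-1/XO/XX/O./O./.X
[XO/XX/O./O./X.] O move#4: (2,1):+0/XO/XX/OO/O./X.*, (3,1):+0/XO/XX/O./OO/X., (4,1):+0/XO/XX/O./O./XO
[XO/XX/OO/O./X.] X move#5: (3,1):+0/XO/XX/OO/OX/X.*, (4,1):+0/XO/XX/OO/O./XX
[XO/XX/OO/OX/X.] O move#6: (4,1):+0/XO/XX/OO/OX/XO*
[XO/XX/OO/OX/XO] end (terminal +0, X#7); searched XO/.X/../O./.. to 6

PV length from [XO/.X/../O./..]: 6 plies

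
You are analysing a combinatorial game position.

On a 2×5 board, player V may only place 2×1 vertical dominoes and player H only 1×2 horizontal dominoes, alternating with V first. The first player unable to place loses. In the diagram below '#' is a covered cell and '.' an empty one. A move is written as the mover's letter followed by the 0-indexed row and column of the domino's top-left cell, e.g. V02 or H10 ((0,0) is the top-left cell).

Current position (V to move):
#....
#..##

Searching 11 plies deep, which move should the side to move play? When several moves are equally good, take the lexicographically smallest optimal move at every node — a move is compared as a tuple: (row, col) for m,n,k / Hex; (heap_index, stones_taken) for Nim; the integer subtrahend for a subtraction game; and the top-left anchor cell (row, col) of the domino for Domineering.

V's best at [#..../#..##]: V02

[#..../#..##] V move#1: V01:-1/##.../##.##, V02:+1/#.#../#.###*
[#.#../#.###] H move#2: H03:-1/#.###/#.###*
[#.###/#.###] V move#3: V01:+1/#####/#####*
[#####/#####] end (terminal -1, H#4); searched #..../#..## to 11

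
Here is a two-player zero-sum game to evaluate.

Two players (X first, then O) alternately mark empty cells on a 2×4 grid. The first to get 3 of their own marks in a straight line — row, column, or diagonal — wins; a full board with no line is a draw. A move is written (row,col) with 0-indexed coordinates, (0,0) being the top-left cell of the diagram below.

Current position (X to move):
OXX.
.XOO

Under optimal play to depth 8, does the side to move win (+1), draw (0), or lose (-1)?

value(OXX./.XOO, X) = +1

[OXX./.XOO] X move#1: (0,3):+1/OXXX/.XOO*, (1,0):+0/OXX./XXOO
[OXXX/.XOO] end (terminal -1, O#2); searched OXX./.XOO to 8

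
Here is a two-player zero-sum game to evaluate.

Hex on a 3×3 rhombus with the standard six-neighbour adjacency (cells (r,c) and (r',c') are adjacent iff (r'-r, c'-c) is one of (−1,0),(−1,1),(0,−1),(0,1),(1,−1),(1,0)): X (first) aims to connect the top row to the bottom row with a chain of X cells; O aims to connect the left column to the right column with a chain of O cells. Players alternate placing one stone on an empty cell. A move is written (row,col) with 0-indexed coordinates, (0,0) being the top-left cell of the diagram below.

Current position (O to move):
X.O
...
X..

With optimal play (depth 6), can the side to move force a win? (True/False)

O winning at [X.O/.../X..]: True

ply 1, O at X.O/.../X.. | (0,1)=-1→XOO/.../X..; (1,0)=+1→X.O/O../X..*; (1,1)=-1→X.O/.O./X..; (1,2)=-1→X.O/..O/X..; (2,1)=-1→X.O/.../XO.; (2,2)=-1→X.O/.../X.O
ply 2, X at X.O/O../X.. | (0,1)=-1→XXO/O../X..*; (1,1)=-1→X.O/OX./X..; (1,2)=-1→X.O/O.X/X..; (2,1)=-1→X.O/O../XX.; (2,2)=-1→X.O/O../X.X
ply 3, O at XXO/O../X.. | (1,1)=+1→XXO/OO./X..*; (1,2)=-1→XXO/O.O/X..; (2,1)=-1→XXO/O../XO.; (2,2)=-1→XXO/O../X.O
ply 4: XXO/OO./X.. is terminal -1 (X); from X.O/.../X.. depth 6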